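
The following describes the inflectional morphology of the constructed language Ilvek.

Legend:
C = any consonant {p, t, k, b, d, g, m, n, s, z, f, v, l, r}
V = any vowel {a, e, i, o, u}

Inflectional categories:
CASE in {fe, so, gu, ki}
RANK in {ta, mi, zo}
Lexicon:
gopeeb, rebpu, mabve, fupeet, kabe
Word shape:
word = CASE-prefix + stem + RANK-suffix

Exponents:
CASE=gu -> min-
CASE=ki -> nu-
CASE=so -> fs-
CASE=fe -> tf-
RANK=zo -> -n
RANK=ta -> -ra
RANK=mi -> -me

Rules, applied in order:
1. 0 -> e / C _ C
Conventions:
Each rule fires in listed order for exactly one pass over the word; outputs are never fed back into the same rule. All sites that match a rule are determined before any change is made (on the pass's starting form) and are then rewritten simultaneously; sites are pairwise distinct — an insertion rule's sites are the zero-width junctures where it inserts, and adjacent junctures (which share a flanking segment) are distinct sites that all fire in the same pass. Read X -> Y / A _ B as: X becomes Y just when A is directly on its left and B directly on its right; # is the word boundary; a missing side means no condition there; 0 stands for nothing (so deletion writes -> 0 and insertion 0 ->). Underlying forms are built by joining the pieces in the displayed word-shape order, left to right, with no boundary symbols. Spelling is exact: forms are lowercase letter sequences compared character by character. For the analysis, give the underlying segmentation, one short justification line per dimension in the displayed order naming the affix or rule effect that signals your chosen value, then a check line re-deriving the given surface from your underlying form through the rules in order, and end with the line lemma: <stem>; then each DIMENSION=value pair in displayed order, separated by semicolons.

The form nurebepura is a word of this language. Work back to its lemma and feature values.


underlying: nu-rebpu-ra
CASE=ki - signalled by the affix nu-
RANK=ta - signalled by the affix -ra
check: nurebpura -> nurebepura
lemma: rebpu; CASE=ki; RANK=ta


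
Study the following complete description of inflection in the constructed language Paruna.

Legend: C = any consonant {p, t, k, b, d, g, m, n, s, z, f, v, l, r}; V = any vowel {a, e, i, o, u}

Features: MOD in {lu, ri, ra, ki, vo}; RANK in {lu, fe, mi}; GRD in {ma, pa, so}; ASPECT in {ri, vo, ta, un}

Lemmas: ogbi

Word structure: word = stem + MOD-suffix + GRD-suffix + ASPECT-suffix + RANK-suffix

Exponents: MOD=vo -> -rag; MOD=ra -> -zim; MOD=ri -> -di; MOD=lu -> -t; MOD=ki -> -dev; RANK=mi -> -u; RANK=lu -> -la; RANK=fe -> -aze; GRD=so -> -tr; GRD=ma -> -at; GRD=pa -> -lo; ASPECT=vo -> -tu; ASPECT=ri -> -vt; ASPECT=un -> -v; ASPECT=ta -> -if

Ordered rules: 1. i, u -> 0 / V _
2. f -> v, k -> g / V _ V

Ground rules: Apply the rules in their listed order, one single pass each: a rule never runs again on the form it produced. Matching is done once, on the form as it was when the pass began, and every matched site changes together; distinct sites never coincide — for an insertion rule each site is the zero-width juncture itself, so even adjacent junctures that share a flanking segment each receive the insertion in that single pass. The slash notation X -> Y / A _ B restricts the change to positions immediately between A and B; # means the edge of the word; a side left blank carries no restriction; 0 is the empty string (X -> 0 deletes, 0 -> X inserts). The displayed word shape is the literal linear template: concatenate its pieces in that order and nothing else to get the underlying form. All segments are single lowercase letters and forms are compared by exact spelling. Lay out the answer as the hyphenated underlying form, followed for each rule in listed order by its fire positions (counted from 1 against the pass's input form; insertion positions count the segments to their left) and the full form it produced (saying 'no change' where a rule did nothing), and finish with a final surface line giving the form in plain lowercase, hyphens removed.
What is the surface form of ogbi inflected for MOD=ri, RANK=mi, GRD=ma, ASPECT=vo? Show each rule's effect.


underlying: ogbi-di-at-tu-u
1. i, u -> 0 / V _: fires at position(s) 11: ogbidiattu
2. f -> v, k -> g / V _ V: no change
surface: ogbidiattu


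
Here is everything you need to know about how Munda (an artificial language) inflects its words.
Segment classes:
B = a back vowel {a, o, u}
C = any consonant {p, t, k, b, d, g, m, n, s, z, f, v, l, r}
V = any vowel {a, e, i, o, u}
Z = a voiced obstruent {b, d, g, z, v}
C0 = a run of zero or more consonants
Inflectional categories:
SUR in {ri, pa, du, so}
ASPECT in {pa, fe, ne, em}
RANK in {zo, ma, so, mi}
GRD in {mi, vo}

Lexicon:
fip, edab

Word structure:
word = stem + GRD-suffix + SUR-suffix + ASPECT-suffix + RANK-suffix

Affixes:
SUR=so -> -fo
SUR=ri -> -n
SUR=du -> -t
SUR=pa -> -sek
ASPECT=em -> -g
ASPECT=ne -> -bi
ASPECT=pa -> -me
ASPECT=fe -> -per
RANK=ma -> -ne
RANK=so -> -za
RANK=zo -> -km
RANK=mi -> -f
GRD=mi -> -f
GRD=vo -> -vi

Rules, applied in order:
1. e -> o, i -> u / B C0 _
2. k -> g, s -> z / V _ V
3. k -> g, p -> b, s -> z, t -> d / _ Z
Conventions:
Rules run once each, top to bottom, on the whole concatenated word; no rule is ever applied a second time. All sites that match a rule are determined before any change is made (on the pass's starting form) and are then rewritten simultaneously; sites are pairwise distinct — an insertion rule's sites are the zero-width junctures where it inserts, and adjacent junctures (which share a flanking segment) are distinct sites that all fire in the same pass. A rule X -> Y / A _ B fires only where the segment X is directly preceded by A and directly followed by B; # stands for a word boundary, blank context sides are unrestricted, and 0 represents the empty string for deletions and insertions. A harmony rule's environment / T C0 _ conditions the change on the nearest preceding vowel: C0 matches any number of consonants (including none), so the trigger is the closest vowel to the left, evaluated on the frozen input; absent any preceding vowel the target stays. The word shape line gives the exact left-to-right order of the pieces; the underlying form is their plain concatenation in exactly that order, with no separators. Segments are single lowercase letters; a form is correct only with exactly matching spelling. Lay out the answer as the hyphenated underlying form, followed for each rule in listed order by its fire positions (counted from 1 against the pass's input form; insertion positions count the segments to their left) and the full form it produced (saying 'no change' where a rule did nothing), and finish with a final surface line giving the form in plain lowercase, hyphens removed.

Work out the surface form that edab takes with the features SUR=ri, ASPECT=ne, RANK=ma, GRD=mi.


underlying: edab-f-n-bi-ne
1. e -> o, i -> u / B C0 _: fires at position(s) 8: edabfnbune
2. k -> g, s -> z / V _ V: no change
3. k -> g, p -> b, s -> z, t -> d / _ Z: no change
surface: edabfnbune


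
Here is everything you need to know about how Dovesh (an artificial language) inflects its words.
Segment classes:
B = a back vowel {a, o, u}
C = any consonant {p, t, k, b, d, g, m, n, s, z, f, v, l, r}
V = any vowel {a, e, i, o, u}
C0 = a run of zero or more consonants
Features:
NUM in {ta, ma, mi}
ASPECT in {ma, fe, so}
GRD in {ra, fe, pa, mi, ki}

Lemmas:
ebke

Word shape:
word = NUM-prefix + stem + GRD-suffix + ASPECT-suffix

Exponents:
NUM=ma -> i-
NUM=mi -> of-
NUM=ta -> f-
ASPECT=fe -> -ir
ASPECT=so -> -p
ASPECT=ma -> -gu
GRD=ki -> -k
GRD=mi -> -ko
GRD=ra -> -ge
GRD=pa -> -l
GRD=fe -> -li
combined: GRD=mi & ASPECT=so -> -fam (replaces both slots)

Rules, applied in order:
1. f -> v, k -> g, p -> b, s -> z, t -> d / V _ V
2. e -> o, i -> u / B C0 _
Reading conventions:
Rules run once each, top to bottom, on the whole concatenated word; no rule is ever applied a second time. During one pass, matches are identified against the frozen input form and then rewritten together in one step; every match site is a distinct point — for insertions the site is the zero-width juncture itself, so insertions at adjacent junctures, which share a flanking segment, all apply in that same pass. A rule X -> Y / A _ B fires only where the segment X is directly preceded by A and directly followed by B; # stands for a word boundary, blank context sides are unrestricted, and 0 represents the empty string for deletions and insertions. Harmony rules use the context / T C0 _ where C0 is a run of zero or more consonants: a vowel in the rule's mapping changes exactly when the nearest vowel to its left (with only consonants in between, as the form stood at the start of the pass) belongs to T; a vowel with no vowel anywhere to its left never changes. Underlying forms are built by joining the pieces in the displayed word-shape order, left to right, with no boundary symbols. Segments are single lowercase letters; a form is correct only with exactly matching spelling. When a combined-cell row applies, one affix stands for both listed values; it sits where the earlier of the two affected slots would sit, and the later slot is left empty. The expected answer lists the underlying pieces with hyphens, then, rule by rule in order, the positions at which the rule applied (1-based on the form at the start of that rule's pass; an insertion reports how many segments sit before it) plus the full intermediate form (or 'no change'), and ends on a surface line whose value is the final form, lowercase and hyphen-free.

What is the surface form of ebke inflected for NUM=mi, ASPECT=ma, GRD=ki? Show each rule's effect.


underlying: of-ebke-k-gu
1. f -> v, k -> g, p -> b, s -> z, t -> d / V _ V: fires at position(s) 2: ovebkekgu
2. e -> o, i -> u / B C0 _: fires at position(s) 3: ovobkekgu
surface: ovobkekgu


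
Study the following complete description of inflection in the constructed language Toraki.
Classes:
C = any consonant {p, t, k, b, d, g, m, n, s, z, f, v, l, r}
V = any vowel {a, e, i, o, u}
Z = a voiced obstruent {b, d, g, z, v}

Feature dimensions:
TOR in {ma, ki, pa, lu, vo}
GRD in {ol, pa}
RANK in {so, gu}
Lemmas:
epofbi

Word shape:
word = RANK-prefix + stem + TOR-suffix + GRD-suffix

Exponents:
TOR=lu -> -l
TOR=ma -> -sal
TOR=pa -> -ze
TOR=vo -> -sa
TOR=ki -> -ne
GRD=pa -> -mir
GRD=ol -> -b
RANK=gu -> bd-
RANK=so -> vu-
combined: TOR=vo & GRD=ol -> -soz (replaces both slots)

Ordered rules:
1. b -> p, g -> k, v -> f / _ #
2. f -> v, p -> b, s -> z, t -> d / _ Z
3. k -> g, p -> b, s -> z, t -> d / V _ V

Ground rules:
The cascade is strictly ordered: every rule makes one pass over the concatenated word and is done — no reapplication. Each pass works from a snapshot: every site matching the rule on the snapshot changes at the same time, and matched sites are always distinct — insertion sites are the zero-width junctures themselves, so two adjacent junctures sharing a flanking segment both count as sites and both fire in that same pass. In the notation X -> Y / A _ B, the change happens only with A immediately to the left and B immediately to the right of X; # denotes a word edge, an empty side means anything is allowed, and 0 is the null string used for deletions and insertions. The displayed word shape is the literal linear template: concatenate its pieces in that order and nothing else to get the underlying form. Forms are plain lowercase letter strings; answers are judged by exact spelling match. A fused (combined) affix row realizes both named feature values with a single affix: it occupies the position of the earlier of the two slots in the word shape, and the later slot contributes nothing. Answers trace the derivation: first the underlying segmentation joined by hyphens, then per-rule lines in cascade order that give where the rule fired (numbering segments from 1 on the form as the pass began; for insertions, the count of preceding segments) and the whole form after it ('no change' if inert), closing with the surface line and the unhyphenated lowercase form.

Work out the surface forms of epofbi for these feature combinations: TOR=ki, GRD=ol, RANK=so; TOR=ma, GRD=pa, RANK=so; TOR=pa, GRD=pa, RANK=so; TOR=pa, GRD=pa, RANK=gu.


cell TOR=ki, GRD=ol, RANK=so:
underlying: vu-epofbi-ne-b
1. b -> p, g -> k, v -> f / _ #: fires at position(s) 11: vuepofbinep
2. f -> v, p -> b, s -> z, t -> d / _ Z: fires at position(s) 6: vuepovbinep
3. k -> g, p -> b, s -> z, t -> d / V _ V: fires at position(s) 4: vuebovbinep
surface: vuebovbinep

cell TOR=ma, GRD=pa, RANK=so:
underlying: vu-epofbi-sal-mir
1. b -> p, g -> k, v -> f / _ #: no change
2. f -> v, p -> b, s -> z, t -> d / _ Z: fires at position(s) 6: vuepovbisalmir
3. k -> g, p -> b, s -> z, t -> d / V _ V: fires at position(s) 4, 9: vuebovbizalmir
surface: vuebovbizalmir

cell TOR=pa, GRD=pa, RANK=so:
underlying: vu-epofbi-ze-mir
1. b -> p, g -> k, v -> f / _ #: no change
2. f -> v, p -> b, s -> z, t -> d / _ Z: fires at position(s) 6: vuepovbizemir
3. k -> g, p -> b, s -> z, t -> d / V _ V: fires at position(s) 4: vuebovbizemir
surface: vuebovbizemir

cell TOR=pa, GRD=pa, RANK=gu:
underlying: bd-epofbi-ze-mir
1. b -> p, g -> k, v -> f / _ #: no change
2. f -> v, p -> b, s -> z, t -> d / _ Z: fires at position(s) 6: bdepovbizemir
3. k -> g, p -> b, s -> z, t -> d / V _ V: fires at position(s) 4: bdebovbizemir
surface: bdebovbizemir


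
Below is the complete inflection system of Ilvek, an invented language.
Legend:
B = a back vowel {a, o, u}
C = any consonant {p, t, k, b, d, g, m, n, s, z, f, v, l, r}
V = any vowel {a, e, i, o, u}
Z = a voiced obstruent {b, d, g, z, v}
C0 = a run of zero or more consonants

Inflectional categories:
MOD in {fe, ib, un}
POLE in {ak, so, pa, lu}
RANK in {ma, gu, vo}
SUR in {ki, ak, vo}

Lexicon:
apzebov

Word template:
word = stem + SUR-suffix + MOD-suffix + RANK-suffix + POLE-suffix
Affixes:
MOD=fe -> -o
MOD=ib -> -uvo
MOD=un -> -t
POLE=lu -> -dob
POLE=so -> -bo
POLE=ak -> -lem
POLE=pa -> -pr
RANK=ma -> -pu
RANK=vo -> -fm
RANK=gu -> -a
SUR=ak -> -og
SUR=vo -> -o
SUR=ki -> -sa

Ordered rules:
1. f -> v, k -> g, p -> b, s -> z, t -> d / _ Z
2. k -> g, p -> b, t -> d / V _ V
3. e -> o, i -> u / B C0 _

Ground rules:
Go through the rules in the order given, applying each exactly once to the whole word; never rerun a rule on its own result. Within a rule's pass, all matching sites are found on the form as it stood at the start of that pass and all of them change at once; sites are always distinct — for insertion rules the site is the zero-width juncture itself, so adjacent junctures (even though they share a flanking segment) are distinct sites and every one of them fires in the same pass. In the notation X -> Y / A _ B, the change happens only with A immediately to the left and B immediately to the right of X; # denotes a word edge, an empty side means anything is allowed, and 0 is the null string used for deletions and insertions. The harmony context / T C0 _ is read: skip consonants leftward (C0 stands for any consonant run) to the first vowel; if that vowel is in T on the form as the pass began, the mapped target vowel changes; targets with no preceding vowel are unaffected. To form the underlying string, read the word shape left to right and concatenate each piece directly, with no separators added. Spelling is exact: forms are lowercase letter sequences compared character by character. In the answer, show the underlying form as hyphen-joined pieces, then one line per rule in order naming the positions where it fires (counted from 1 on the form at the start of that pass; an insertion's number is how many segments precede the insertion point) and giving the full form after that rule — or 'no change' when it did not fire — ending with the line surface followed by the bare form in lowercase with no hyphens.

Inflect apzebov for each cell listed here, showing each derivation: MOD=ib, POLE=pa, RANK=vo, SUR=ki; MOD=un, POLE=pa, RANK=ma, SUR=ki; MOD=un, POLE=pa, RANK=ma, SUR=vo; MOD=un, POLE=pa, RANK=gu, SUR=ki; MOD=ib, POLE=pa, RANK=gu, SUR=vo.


cell MOD=ib, POLE=pa, RANK=vo, SUR=ki:
underlying: apzebov-sa-uvo-fm-pr
1. f -> v, k -> g, p -> b, s -> z, t -> d / _ Z: fires at position(s) 2: abzebovsauvofmpr
2. k -> g, p -> b, t -> d / V _ V: no change
3. e -> o, i -> u / B C0 _: fires at position(s) 4: abzobovsauvofmpr
surface: abzobovsauvofmpr

cell MOD=un, POLE=pa, RANK=ma, SUR=ki:
underlying: apzebov-sa-t-pu-pr
1. f -> v, k -> g, p -> b, s -> z, t -> d / _ Z: fires at position(s) 2: abzebovsatpupr
2. k -> g, p -> b, t -> d / V _ V: no change
3. e -> o, i -> u / B C0 _: fires at position(s) 4: abzobovsatpupr
surface: abzobovsatpupr

cell MOD=un, POLE=pa, RANK=ma, SUR=vo:
underlying: apzebov-o-t-pu-pr
1. f -> v, k -> g, p -> b, s -> z, t -> d / _ Z: fires at position(s) 2: abzebovotpupr
2. k -> g, p -> b, t -> d / V _ V: no change
3. e -> o, i -> u / B C0 _: fires at position(s) 4: abzobovotpupr
surface: abzobovotpupr

cell MOD=un, POLE=pa, RANK=gu, SUR=ki:
underlying: apzebov-sa-t-a-pr
1. f -> v, k -> g, p -> b, s -> z, t -> d / _ Z: fires at position(s) 2: abzebovsatapr
2. k -> g, p -> b, t -> d / V _ V: fires at position(s) 10: abzebovsadapr
3. e -> o, i -> u / B C0 _: fires at position(s) 4: abzobovsadapr
surface: abzobovsadapr

cell MOD=ib, POLE=pa, RANK=gu, SUR=vo:
underlying: apzebov-o-uvo-a-pr
1. f -> v, k -> g, p -> b, s -> z, t -> d / _ Z: fires at position(s) 2: abzebovouvoapr
2. k -> g, p -> b, t -> d / V _ V: no change
3. e -> o, i -> u / B C0 _: fires at position(s) 4: abzobovouvoapr
surface: abzobovouvoapr


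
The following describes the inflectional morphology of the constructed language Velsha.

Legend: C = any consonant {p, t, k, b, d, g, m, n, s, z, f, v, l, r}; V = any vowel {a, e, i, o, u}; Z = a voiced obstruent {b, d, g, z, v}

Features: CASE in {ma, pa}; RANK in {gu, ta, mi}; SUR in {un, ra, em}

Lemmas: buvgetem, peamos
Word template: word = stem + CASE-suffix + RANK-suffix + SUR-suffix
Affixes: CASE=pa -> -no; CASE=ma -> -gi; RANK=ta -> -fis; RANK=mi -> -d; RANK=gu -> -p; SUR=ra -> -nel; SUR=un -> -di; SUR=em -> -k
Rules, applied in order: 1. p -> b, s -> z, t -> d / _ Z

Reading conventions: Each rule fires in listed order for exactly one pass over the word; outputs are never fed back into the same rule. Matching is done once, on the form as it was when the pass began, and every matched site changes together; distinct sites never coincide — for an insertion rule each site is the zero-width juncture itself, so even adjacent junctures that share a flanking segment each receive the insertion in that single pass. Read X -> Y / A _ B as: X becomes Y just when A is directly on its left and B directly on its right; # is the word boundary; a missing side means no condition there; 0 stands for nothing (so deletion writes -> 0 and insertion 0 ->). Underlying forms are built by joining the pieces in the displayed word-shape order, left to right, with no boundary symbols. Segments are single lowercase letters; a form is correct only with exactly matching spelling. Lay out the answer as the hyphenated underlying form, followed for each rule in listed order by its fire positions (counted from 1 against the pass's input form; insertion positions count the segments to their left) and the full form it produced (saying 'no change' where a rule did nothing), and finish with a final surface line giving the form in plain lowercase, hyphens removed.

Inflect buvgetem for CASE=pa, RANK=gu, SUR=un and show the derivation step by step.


underlying: buvgetem-no-p-di
1. p -> b, s -> z, t -> d / _ Z: fires at position(s) 11: buvgetemnobdi
surface: buvgetemnobdi


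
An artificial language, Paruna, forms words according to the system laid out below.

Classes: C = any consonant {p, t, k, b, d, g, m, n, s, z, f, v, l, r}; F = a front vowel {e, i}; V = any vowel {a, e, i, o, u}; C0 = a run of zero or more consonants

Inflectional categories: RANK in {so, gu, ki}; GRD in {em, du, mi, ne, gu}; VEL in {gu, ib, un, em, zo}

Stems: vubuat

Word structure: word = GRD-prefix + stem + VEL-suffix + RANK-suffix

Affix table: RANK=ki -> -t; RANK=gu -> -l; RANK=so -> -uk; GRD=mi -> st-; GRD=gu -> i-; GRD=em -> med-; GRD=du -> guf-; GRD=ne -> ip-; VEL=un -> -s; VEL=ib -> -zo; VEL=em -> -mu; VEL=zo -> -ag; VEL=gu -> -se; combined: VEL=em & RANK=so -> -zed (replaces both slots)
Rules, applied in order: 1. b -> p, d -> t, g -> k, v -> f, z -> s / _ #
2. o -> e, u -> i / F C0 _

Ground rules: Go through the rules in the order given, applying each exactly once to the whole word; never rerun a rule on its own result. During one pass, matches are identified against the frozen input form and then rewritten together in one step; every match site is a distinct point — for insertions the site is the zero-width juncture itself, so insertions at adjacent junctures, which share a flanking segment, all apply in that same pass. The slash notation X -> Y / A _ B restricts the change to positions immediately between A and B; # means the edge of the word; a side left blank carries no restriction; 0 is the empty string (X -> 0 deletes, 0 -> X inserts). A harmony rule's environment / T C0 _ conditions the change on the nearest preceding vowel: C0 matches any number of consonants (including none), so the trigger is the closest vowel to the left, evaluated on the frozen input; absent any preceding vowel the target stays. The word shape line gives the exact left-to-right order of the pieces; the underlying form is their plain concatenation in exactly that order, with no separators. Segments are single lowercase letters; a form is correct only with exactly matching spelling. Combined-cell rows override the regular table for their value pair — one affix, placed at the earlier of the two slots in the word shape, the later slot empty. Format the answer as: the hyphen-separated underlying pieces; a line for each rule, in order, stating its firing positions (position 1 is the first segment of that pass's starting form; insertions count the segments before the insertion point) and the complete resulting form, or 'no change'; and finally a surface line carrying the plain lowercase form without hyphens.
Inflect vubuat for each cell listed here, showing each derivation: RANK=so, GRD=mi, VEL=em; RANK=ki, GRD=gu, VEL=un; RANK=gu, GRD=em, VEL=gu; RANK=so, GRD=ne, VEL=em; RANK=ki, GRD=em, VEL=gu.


cell RANK=so, GRD=mi, VEL=em:
underlying: st-vubuat-zed
1. b -> p, d -> t, g -> k, v -> f, z -> s / _ #: fires at position(s) 11: stvubuatzet
2. o -> e, u -> i / F C0 _: no change
surface: stvubuatzet

cell RANK=ki, GRD=gu, VEL=un:
underlying: i-vubuat-s-t
1. b -> p, d -> t, g -> k, v -> f, z -> s / _ #: no change
2. o -> e, u -> i / F C0 _: fires at position(s) 3: ivibuatst
surface: ivibuatst

cell RANK=gu, GRD=em, VEL=gu:
underlying: med-vubuat-se-l
1. b -> p, d -> t, g -> k, v -> f, z -> s / _ #: no change
2. o -> e, u -> i / F C0 _: fires at position(s) 5: medvibuatsel
surface: medvibuatsel

cell RANK=so, GRD=ne, VEL=em:
underlying: ip-vubuat-zed
1. b -> p, d -> t, g -> k, v -> f, z -> s / _ #: fires at position(s) 11: ipvubuatzet
2. o -> e, u -> i / F C0 _: fires at position(s) 4: ipvibuatzet
surface: ipvibuatzet

cell RANK=ki, GRD=em, VEL=gu:
underlying: med-vubuat-se-t
1. b -> p, d -> t, g -> k, v -> f, z -> s / _ #: no change
2. o -> e, u -> i / F C0 _: fires at position(s) 5: medvibuatset
surface: medvibuatset


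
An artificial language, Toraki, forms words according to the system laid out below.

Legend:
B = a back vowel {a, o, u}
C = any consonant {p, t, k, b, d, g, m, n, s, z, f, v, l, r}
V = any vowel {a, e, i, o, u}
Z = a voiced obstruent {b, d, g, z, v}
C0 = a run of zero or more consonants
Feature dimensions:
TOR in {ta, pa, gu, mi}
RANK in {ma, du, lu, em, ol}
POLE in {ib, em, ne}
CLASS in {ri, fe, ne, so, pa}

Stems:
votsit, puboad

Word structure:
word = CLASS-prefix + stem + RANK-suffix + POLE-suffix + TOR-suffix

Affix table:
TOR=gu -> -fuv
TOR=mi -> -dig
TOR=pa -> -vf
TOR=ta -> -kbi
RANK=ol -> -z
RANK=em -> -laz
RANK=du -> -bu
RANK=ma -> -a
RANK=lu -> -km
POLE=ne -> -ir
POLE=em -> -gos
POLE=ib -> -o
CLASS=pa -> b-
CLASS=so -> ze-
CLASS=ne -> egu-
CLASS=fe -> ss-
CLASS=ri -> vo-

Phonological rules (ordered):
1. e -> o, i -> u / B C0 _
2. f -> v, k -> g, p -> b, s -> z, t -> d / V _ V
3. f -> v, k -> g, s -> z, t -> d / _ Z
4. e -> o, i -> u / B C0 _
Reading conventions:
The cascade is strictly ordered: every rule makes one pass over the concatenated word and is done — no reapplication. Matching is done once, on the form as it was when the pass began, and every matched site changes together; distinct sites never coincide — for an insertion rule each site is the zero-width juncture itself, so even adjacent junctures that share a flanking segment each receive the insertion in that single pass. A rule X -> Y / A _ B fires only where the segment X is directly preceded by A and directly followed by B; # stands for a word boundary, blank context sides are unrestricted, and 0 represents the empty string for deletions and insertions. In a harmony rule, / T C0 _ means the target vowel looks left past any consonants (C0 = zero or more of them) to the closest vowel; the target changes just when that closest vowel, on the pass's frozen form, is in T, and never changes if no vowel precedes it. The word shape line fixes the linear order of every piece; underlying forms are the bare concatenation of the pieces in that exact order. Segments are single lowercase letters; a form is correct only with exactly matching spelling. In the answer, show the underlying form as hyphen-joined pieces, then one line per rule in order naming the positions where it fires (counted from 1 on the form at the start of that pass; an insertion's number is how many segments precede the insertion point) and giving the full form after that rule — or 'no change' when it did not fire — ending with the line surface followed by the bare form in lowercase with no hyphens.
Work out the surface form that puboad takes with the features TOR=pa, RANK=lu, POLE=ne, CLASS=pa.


underlying: b-puboad-km-ir-vf
1. e -> o, i -> u / B C0 _: fires at position(s) 10: bpuboadkmurvf
2. f -> v, k -> g, p -> b, s -> z, t -> d / V _ V: no change
3. f -> v, k -> g, s -> z, t -> d / _ Z: no change
4. e -> o, i -> u / B C0 _: no change
surface: bpuboadkmurvf


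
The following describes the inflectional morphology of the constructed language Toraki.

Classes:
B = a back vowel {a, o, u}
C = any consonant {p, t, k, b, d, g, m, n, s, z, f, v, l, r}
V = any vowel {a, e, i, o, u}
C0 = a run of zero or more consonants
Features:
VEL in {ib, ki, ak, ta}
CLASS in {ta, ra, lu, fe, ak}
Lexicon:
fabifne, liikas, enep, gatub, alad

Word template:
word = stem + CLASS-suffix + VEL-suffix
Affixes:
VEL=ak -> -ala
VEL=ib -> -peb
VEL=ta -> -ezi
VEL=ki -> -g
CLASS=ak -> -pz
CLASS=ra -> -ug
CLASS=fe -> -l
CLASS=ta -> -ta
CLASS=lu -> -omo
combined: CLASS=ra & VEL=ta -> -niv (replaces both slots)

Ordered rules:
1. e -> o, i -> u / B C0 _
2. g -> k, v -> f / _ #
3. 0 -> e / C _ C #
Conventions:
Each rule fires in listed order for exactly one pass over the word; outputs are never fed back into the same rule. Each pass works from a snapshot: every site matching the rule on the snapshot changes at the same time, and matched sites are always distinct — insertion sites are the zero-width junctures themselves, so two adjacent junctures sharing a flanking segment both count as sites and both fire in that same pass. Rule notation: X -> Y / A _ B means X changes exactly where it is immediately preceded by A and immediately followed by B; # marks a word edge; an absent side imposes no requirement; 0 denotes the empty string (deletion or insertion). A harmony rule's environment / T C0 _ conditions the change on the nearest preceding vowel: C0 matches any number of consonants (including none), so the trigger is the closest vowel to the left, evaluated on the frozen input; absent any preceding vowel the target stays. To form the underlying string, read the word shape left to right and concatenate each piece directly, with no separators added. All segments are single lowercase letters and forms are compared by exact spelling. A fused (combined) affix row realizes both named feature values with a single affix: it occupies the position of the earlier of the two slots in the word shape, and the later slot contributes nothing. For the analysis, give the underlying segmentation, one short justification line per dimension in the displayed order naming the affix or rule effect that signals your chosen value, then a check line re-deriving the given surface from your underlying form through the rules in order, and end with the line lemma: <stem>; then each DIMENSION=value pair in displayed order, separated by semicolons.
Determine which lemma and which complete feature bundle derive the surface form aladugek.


underlying: alad-ug-g
VEL=ki - signalled by the affix -g
CLASS=ra - signalled by the affix -ug
check: aladugg -> aladugg -> aladugk -> aladugek
lemma: alad; VEL=ki; CLASS=ra


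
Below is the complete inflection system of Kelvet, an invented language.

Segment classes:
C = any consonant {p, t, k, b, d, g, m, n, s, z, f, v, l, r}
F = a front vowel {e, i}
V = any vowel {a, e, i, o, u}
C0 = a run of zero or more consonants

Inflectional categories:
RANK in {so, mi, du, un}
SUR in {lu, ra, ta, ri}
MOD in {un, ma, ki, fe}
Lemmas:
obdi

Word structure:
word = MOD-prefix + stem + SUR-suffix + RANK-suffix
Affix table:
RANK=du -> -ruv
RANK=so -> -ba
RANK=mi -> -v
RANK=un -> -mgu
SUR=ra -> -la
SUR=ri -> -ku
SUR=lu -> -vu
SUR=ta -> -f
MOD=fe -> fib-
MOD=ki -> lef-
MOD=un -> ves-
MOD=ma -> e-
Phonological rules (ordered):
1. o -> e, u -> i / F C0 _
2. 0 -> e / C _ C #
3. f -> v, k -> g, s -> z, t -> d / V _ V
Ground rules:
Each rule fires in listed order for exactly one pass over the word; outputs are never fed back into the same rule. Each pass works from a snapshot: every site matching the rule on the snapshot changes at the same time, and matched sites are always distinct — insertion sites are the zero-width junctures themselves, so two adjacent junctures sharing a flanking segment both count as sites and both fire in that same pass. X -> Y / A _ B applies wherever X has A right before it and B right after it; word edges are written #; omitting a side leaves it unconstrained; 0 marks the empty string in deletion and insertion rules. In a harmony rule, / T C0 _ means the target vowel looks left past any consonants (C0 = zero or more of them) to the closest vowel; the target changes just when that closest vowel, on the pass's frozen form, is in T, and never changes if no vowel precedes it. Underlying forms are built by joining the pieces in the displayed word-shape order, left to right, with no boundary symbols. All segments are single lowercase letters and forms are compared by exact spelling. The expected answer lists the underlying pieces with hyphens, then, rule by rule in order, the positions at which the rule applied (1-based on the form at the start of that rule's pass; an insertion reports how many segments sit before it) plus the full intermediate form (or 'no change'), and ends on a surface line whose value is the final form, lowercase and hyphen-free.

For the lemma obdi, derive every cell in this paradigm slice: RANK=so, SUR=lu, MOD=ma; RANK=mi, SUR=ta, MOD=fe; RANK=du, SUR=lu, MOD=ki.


cell RANK=so, SUR=lu, MOD=ma:
underlying: e-obdi-vu-ba
1. o -> e, u -> i / F C0 _: fires at position(s) 2, 7: eebdiviba
2. 0 -> e / C _ C #: no change
3. f -> v, k -> g, s -> z, t -> d / V _ V: no change
surface: eebdiviba

cell RANK=mi, SUR=ta, MOD=fe:
underlying: fib-obdi-f-v
1. o -> e, u -> i / F C0 _: fires at position(s) 4: fibebdifv
2. 0 -> e / C _ C #: inserts after position(s) 8: fibebdifev
3. f -> v, k -> g, s -> z, t -> d / V _ V: fires at position(s) 8: fibebdivev
surface: fibebdivev

cell RANK=du, SUR=lu, MOD=ki:
underlying: lef-obdi-vu-ruv
1. o -> e, u -> i / F C0 _: fires at position(s) 4, 9: lefebdiviruv
2. 0 -> e / C _ C #: no change
3. f -> v, k -> g, s -> z, t -> d / V _ V: fires at position(s) 3: levebdiviruv
surface: levebdiviruv


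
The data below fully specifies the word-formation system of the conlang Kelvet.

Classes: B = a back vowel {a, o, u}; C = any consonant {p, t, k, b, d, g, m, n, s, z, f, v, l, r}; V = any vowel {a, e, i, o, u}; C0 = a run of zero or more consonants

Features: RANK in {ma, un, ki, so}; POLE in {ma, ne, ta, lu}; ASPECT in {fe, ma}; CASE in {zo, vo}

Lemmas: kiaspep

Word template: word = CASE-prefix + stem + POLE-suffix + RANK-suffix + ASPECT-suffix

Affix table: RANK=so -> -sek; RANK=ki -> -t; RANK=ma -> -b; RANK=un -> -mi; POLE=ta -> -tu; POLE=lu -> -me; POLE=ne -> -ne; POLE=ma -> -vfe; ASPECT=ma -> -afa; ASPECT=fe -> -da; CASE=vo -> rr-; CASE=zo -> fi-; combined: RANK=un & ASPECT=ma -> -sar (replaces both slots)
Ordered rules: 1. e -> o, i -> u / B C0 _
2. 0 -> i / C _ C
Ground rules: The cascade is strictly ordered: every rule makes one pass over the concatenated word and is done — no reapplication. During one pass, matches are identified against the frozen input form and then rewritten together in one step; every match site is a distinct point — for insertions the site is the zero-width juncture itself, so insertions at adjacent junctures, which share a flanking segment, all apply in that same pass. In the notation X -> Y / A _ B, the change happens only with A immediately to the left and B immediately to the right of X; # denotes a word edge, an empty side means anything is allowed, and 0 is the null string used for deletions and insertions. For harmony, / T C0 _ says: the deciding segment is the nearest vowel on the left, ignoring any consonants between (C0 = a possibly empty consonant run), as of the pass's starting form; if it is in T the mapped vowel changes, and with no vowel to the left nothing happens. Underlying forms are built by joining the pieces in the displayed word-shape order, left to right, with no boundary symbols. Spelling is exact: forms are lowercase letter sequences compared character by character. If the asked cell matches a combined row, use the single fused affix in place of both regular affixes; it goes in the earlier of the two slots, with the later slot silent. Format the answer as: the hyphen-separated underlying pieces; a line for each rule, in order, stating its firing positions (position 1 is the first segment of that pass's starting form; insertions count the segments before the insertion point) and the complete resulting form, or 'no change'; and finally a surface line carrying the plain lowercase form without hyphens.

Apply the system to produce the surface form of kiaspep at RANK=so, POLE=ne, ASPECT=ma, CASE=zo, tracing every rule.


underlying: fi-kiaspep-ne-sek-afa
1. e -> o, i -> u / B C0 _: fires at position(s) 8: fikiaspopnesekafa
2. 0 -> i / C _ C: inserts after position(s) 6, 9: fikiasipopinesekafa
surface: fikiasipopinesekafa


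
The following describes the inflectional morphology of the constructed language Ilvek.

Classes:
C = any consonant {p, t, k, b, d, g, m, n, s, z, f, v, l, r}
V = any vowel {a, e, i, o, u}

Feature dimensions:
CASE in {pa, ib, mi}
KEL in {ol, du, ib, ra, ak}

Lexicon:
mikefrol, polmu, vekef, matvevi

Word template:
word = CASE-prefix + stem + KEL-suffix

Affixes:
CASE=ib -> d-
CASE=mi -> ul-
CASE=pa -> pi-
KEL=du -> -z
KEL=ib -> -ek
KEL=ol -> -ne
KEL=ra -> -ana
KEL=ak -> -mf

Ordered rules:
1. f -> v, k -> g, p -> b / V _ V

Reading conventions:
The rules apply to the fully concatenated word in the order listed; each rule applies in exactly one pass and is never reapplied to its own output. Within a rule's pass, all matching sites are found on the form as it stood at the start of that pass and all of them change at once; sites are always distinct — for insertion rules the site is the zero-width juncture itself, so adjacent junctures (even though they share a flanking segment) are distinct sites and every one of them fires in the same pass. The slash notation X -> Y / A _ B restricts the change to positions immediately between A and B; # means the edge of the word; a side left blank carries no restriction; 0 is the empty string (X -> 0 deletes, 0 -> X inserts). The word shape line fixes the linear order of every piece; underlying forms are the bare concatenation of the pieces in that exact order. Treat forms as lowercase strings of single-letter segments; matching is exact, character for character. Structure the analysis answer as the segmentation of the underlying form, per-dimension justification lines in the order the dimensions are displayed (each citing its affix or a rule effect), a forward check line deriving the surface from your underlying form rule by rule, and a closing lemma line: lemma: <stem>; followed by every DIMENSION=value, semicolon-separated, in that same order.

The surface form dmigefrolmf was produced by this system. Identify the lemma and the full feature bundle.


underlying: d-mikefrol-mf
CASE=ib - signalled by the affix d-
KEL=ak - signalled by the affix -mf
check: dmikefrolmf -> dmigefrolmf
lemma: mikefrol; CASE=ib; KEL=ak


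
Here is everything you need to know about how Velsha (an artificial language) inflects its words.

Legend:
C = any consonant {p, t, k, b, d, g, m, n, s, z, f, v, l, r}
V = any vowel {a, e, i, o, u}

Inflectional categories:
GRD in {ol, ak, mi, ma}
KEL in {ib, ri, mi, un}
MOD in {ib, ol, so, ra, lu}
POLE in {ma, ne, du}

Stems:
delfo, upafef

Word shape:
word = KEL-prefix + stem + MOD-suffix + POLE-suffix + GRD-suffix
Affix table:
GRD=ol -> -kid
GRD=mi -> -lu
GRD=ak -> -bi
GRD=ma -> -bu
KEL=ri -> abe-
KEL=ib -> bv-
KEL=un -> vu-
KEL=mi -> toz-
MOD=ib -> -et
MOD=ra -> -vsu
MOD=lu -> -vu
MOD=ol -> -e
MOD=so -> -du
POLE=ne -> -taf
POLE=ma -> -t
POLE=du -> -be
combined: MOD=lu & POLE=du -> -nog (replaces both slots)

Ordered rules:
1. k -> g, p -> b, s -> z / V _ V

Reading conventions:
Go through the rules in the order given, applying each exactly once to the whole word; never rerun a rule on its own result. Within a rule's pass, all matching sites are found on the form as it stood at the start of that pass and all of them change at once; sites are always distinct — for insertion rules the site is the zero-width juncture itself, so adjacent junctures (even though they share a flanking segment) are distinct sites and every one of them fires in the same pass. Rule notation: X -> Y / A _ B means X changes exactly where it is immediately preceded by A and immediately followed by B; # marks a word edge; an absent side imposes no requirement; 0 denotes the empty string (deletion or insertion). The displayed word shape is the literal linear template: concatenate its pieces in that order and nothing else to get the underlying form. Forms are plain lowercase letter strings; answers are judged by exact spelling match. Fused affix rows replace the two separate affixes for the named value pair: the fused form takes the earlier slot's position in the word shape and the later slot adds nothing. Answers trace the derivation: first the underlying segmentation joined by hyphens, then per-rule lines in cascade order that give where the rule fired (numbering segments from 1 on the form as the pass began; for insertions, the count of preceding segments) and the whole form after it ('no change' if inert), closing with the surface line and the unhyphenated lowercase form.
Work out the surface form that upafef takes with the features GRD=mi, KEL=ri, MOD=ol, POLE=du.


underlying: abe-upafef-e-be-lu
1. k -> g, p -> b, s -> z / V _ V: fires at position(s) 5: abeubafefebelu
surface: abeubafefebelu


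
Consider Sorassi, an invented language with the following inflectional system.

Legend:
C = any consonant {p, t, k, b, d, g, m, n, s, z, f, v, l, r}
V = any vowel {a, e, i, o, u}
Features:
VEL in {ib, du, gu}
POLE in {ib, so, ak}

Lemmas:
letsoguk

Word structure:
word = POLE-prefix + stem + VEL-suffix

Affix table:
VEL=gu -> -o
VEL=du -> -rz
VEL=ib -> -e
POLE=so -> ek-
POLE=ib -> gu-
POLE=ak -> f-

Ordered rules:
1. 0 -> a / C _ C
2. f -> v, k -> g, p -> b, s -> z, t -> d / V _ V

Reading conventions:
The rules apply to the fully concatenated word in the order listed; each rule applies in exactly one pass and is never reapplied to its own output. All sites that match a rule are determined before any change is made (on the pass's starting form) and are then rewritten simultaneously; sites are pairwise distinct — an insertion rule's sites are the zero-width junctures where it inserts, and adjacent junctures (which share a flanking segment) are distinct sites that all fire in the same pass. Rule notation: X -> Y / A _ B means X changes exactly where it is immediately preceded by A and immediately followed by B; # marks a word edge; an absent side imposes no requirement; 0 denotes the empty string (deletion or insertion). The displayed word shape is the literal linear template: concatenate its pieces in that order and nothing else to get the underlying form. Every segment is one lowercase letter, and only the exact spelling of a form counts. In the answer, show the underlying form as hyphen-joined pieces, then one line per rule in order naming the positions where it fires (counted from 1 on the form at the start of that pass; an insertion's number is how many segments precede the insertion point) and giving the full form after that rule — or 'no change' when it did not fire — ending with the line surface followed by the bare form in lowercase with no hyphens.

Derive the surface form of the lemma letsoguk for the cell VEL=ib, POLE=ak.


underlying: f-letsoguk-e
1. 0 -> a / C _ C: inserts after position(s) 1, 4: faletasoguke
2. f -> v, k -> g, p -> b, s -> z, t -> d / V _ V: fires at position(s) 5, 7, 11: faledazoguge
surface: faledazoguge
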